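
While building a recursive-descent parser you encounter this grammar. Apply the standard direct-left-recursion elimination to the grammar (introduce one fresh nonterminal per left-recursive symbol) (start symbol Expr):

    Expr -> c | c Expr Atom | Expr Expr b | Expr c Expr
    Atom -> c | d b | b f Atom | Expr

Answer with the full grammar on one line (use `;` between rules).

Expr -> c Expr1 | c Expr Atom Expr1; Atom -> c | d b | b f Atom | Expr; Expr1 -> Expr b Expr1 | c Expr Expr1 | ε

Left recursion appears on Expr.
For Expr: α = {Expr b, c Expr}, β = {c, c Expr Atom}. Rewrite as Expr → β Expr1 and Expr1 → α Expr1 | ε.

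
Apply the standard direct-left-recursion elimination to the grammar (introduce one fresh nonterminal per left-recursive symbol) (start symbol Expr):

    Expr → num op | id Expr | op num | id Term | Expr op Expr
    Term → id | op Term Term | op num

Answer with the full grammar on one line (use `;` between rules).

Directly left-recursive nonterminal: Expr.
For Expr: α = {op Expr}, β = {num op, id Expr, op num, id Term}. Rewrite as Expr → β Expr1 and Expr1 → α Expr1 | ε.

Expr → num op Expr1 | id Expr Expr1 | op num Expr1 | id Term Expr1; Term → id | op Term Term | op num; Expr1 → op Expr Expr1 | ε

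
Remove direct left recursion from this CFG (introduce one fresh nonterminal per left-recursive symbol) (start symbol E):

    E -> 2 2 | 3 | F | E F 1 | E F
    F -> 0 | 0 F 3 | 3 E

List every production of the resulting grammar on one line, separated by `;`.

E -> 2 2 E' | 3 E' | F E'; F -> 0 | 0 F 3 | 3 E; E' -> F 1 E' | F E' | ε

Directly left-recursive nonterminal: E.
For E: α = {F 1, F}, β = {2 2, 3, F}. Rewrite as E → β E' and E' → α E' | ε.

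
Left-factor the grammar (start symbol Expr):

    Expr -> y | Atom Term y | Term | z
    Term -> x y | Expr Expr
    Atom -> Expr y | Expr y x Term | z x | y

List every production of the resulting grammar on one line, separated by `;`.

Atom has alternatives sharing prefix 'Expr y': factor to Atom → Expr y Atom1 with Atom1 → ε | x Term.

Expr -> y | Atom Term y | Term | z; Term -> x y | Expr Expr; Atom -> z x | y | Expr y Atom1; Atom1 -> ε | x Term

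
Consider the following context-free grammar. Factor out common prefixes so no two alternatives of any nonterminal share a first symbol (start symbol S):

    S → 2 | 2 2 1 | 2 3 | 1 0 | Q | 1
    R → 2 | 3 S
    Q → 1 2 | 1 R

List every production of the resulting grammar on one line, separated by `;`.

S → Q | 2 S' | 1 S''; R → 2 | 3 S; Q → 1 Q'; S' → eps | 2 1 | 3; S'' → 0 | eps; Q' → 2 | R

S has alternatives sharing prefix '2': factor to S → 2 S' with S' → ε | 2 1 | 3.
S has alternatives sharing prefix '1': factor to S → 1 S'' with S'' → 0 | ε.
Q has alternatives sharing prefix '1': factor to Q → 1 Q' with Q' → 2 | R.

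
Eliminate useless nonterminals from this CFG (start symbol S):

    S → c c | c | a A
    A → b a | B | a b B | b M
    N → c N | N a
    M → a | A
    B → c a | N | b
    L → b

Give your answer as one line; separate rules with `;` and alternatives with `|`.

Generating nonterminals: {A, B, L, M, S}.
Reachable from S after that: {A, B, M, S}.
Removed useless symbols: {L, N} and every production mentioning them.

S → c c | c | a A; A → b a | B | a b B | b M; M → a | A; B → c a | b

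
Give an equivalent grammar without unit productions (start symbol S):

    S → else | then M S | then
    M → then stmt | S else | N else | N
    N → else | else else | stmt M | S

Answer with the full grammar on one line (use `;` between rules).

Unit pairs: M ⇒* {N, S}; N ⇒* {S}.
Replace each nonterminal's rules with the union of the non-unit rules of every nonterminal it unit-derives.

S → else | then M S | then; M → else | then M S | then | else else | stmt M | then stmt | S else | N else; N → else | then M S | then | else else | stmt M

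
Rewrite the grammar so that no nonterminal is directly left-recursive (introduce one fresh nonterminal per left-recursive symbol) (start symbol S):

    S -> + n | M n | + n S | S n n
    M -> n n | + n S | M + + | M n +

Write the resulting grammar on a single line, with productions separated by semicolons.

Directly left-recursive nonterminals: S, M.
For S: α = {n n}, β = {+ n, M n, + n S}. Rewrite as S → β S' and S' → α S' | ε.
For M: α = {+ +, n +}, β = {n n, + n S}. Rewrite as M → β M' and M' → α M' | ε.

S -> + n S' | M n S' | + n S S'; M -> n n M' | + n S M'; S' -> n n S' | epsilon; M' -> + + M' | n + M' | epsilon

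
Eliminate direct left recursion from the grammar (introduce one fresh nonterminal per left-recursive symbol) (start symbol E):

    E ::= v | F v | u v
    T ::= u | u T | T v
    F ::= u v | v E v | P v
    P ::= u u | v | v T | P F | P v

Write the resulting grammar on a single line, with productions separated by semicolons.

Left recursion appears on T, P.
For T: α = {v}, β = {u, u T}. Rewrite as T → β T' and T' → α T' | ε.
For P: α = {F, v}, β = {u u, v, v T}. Rewrite as P → β P' and P' → α P' | ε.

E ::= v | F v | u v; T ::= u T' | u T T'; F ::= u v | v E v | P v; P ::= u u P' | v P' | v T P'; T' ::= v T' | ε; P' ::= F P' | v P' | ε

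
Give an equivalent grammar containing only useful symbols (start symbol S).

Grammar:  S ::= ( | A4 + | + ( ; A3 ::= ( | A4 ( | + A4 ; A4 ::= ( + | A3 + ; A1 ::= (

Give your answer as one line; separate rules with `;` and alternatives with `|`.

S ::= ( | A4 + | + (; A3 ::= ( | A4 ( | + A4; A4 ::= ( + | A3 +

Generating nonterminals: {A1, A3, A4, S}.
Reachable from S after that: {A3, A4, S}.
Removed useless symbols: {A1} and every production mentioning them.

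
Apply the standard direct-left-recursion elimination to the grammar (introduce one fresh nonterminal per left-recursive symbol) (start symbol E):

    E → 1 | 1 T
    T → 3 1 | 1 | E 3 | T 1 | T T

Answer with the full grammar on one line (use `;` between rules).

Directly left-recursive nonterminal: T.
For T: α = {1, T}, β = {3 1, 1, E 3}. Rewrite as T → β T' and T' → α T' | ε.

E → 1 | 1 T; T → 3 1 T' | 1 T' | E 3 T'; T' → 1 T' | T T' | eps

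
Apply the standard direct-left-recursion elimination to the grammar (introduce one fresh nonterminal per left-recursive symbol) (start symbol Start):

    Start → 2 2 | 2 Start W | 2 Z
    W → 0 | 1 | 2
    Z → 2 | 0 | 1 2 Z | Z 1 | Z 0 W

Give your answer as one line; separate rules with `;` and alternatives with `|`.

Left recursion appears on Z.
For Z: α = {1, 0 W}, β = {2, 0, 1 2 Z}. Rewrite as Z → β Z1 and Z1 → α Z1 | ε.

Start → 2 2 | 2 Start W | 2 Z; W → 0 | 1 | 2; Z → 2 Z1 | 0 Z1 | 1 2 Z Z1; Z1 → 1 Z1 | 0 W Z1 | ε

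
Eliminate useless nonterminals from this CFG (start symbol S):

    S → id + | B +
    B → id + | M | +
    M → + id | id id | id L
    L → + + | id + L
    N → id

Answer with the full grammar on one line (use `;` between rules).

Generating nonterminals: {B, L, M, N, S}.
Reachable from S after that: {B, L, M, S}.
Removed useless symbols: {N} and every production mentioning them.

S → id + | B +; B → id + | M | +; M → + id | id id | id L; L → + + | id + L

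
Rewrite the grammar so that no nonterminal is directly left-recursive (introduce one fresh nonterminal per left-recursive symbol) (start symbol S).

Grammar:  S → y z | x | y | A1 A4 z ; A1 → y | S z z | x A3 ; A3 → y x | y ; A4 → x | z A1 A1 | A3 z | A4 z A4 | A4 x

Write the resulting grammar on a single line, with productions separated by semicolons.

A4 is directly left-recursive.
For A4: α = {z A4, x}, β = {x, z A1 A1, A3 z}. Rewrite as A4 → β A4' and A4' → α A4' | ε.

S → y z | x | y | A1 A4 z; A1 → y | S z z | x A3; A3 → y x | y; A4 → x A4' | z A1 A1 A4' | A3 z A4'; A4' → z A4 A4' | x A4' | epsilon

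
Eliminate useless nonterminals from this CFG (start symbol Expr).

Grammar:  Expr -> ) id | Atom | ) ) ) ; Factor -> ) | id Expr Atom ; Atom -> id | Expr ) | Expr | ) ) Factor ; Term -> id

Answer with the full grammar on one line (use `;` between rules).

Generating nonterminals: {Atom, Expr, Factor, Term}.
Reachable from Expr after that: {Atom, Expr, Factor}.
Removed useless symbols: {Term} and every production mentioning them.

Expr -> ) id | Atom | ) ) ); Factor -> ) | id Expr Atom; Atom -> id | Expr ) | Expr | ) ) Factor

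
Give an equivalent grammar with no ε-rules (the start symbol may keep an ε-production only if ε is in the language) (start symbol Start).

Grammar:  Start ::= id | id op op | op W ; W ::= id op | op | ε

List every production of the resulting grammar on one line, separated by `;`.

Start ::= id | id op op | op W | op; W ::= id op | op

Nullable set = {W}.
ε ∉ L(G), so no ε-production is kept.
For each production, add variants omitting each subset of nullable occurrences: Start → op W gives op W | op.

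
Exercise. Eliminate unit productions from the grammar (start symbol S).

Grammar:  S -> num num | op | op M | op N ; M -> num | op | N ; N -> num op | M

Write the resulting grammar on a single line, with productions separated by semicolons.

S -> num num | op | op M | op N; M -> num op | num | op; N -> num op | num | op

Unit pairs: M ⇒* {N}; N ⇒* {M}.
For every A with A ⇒* B via unit rules, add B's non-unit alternatives to A; then delete every rule of the form X → Y.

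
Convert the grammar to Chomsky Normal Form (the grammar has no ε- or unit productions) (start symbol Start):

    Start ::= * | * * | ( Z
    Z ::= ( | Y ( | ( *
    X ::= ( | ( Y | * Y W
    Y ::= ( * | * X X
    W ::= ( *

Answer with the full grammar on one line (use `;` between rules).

Introduce a nonterminal for each terminal appearing in a rule of length ≥ 2: X1 → *, X2 → (.
Binarize each right-hand side of length ≥ 3 by chaining fresh nonterminals (Y1, Y2, …): affected rules were X → X1 Y W; Y → X1 X X.

Start ::= * | X1 X1 | X2 Z; Z ::= ( | Y X2 | X2 X1; X ::= ( | X2 Y | X1 Y1; Y ::= X2 X1 | X1 Y2; W ::= X2 X1; X1 ::= *; X2 ::= (; Y1 ::= Y W; Y2 ::= X X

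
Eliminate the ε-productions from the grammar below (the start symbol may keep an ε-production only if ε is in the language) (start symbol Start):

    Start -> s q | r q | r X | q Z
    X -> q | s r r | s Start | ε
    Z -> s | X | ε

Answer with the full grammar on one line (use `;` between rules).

Start -> s q | r q | r X | r | q Z | q; X -> q | s r r | s Start; Z -> s | X

Nullable nonterminals: {X, Z}.
ε ∉ L(G), so no ε-production is kept.
For each production, add variants omitting each subset of nullable occurrences: Start → r X gives r X | r. Start → q Z gives q Z | q.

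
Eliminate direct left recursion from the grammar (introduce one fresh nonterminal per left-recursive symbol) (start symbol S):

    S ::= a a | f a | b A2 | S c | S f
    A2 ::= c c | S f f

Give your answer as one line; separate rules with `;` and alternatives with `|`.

S ::= a a S' | f a S' | b A2 S'; A2 ::= c c | S f f; S' ::= c S' | f S' | ε

Directly left-recursive nonterminal: S.
For S: α = {c, f}, β = {a a, f a, b A2}. Rewrite as S → β S' and S' → α S' | ε.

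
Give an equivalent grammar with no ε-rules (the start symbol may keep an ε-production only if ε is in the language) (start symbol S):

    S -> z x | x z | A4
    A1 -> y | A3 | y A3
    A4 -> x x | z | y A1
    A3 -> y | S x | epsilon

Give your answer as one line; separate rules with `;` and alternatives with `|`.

S -> z x | x z | A4; A1 -> y | A3 | y A3; A4 -> x x | z | y A1 | y; A3 -> y | S x

The nullable symbols are {A1, A3}.
ε ∉ L(G), so no ε-production is kept.
Expand every rule over subsets of its nullable positions: A4 → y A1 gives y A1 | y.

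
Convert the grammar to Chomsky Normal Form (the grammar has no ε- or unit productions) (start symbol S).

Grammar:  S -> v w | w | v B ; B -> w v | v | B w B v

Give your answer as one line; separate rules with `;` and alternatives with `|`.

S -> X1 X2 | w | X1 B; B -> X2 X1 | v | B Y1; X1 -> v; X2 -> w; Y1 -> X2 Y2; Y2 -> B X1

Introduce a nonterminal for each terminal appearing in a rule of length ≥ 2: X1 → v, X2 → w.
Binarize each right-hand side of length ≥ 3 by chaining fresh nonterminals (Y1, Y2, …): affected rules were B → B X2 B X1.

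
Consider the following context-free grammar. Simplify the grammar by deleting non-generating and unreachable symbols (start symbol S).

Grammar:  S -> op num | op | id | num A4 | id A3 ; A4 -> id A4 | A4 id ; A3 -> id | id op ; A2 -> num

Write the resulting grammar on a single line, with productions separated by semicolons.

S -> op num | op | id | id A3; A3 -> id | id op

Generating nonterminals: {A2, A3, S}.
Reachable from S after that: {A3, S}.
Removed useless symbols: {A2, A4} and every production mentioning them.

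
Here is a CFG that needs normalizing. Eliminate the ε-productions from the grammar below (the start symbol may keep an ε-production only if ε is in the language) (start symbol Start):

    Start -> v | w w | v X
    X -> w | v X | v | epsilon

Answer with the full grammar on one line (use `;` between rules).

Nullable set = {X}.
ε ∉ L(G), so no ε-production is kept.
Expand every rule over subsets of its nullable positions: X → v X gives v X | v.

Start -> v | w w | v X; X -> w | v X | v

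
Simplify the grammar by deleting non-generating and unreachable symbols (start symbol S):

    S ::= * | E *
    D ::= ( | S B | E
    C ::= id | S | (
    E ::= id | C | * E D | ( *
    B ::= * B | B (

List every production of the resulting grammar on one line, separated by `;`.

Generating nonterminals: {C, D, E, S}.
Reachable from S after that: {C, D, E, S}.
Removed useless symbols: {B} and every production mentioning them.

S ::= * | E *; D ::= ( | E; C ::= id | S | (; E ::= id | C | * E D | ( *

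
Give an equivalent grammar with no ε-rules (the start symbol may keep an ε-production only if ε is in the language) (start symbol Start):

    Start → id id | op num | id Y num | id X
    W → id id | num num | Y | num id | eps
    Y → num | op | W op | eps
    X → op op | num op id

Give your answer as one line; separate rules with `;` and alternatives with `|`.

Start → id id | op num | id Y num | id num | id X; W → id id | num num | Y | num id; Y → num | op | W op; X → op op | num op id

Nullable nonterminals: {W, Y}.
ε ∉ L(G), so no ε-production is kept.
For each production, add variants omitting each subset of nullable occurrences: Start → id Y num gives id Y num | id num.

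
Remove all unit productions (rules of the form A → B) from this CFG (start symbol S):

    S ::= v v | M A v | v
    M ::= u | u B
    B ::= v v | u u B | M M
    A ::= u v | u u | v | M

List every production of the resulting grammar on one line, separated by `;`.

S ::= v v | M A v | v; M ::= u | u B; B ::= v v | u u B | M M; A ::= u v | u u | v | u | u B

Unit pairs: A ⇒* {M}.
Replace each nonterminal's rules with the union of the non-unit rules of every nonterminal it unit-derives.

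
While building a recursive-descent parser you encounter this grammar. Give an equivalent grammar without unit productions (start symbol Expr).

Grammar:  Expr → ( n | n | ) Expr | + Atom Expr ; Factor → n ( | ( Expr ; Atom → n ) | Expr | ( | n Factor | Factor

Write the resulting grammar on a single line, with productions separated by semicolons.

Expr → ( n | n | ) Expr | + Atom Expr; Factor → n ( | ( Expr; Atom → n ) | ( | n Factor | n ( | ( Expr | ( n | n | ) Expr | + Atom Expr

Unit pairs: Atom ⇒* {Expr, Factor}.
For every A with A ⇒* B via unit rules, add B's non-unit alternatives to A; then delete every rule of the form X → Y.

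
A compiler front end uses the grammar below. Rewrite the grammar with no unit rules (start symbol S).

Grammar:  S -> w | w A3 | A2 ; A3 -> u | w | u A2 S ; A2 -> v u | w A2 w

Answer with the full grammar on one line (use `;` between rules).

S -> v u | w A2 w | w | w A3; A3 -> u | w | u A2 S; A2 -> v u | w A2 w

Unit pairs: S ⇒* {A2}.
Replace each nonterminal's rules with the union of the non-unit rules of every nonterminal it unit-derives.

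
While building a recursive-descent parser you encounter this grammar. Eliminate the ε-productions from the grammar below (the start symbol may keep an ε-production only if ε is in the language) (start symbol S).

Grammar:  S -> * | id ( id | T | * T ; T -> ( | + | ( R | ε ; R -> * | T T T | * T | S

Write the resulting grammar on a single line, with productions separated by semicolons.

Nullable nonterminals: {R, S, T}.
ε ∈ L(G) since S is nullable, so keep S → ε.
Expand every rule over subsets of its nullable positions: R → T T T gives T T T | T T | T.

S -> * | id ( id | T | * T | ε; T -> ( | + | ( R; R -> * | T T T | T T | T | * T | S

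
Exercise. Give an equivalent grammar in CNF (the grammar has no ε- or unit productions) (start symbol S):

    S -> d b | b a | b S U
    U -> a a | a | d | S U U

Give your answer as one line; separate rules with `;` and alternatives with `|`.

Introduce a nonterminal for each terminal appearing in a rule of length ≥ 2: X1 → d, X2 → b, X3 → a.
Binarize each right-hand side of length ≥ 3 by chaining fresh nonterminals (Y1, Y2, …): affected rules were S → X2 S U; U → S U U.

S -> X1 X2 | X2 X3 | X2 Y1; U -> X3 X3 | a | d | S Y2; X1 -> d; X2 -> b; X3 -> a; Y1 -> S U; Y2 -> U U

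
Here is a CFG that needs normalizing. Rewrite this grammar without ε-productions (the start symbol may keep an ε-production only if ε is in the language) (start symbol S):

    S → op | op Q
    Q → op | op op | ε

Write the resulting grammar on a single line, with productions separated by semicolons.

S → op | op Q; Q → op | op op

Nullable nonterminals: {Q}.
ε ∉ L(G), so no ε-production is kept.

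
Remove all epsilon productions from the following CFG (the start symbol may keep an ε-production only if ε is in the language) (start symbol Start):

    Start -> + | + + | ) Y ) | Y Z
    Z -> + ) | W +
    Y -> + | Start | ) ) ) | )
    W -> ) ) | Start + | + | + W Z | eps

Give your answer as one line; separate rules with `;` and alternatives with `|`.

Start -> + | + + | ) Y ) | Y Z; Z -> + ) | W + | +; Y -> + | Start | ) ) ) | ); W -> ) ) | Start + | + | + W Z | + Z

The nullable symbols are {W}.
ε ∉ L(G), so no ε-production is kept.
Add the nullable-subset variants: Z → W + gives W + | +. W → + W Z gives + W Z | + Z.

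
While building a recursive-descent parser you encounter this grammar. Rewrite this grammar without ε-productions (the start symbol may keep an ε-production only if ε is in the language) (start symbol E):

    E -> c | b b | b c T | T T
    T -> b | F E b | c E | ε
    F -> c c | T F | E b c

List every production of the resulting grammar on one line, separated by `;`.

E -> c | b b | b c T | b c | T T | T | ε; T -> b | F E b | F b | c E | c; F -> c c | T F | E b c | b c

The nullable symbols are {E, T}.
ε ∈ L(G) since E is nullable, so keep E → ε.
Expand every rule over subsets of its nullable positions: E → b c T gives b c T | b c. E → T T gives T T | T. T → F E b gives F E b | F b. T → c E gives c E | c.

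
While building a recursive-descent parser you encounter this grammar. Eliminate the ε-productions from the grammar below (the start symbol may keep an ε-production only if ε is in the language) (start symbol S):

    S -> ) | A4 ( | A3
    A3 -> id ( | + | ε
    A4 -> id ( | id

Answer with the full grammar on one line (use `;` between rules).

S -> ) | A4 ( | A3 | ε; A3 -> id ( | +; A4 -> id ( | id

The nullable symbols are {A3, S}.
ε ∈ L(G) since S is nullable, so keep S → ε.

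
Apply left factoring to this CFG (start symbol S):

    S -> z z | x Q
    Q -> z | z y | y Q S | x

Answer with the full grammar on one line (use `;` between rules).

S -> z z | x Q; Q -> y Q S | x | z Q'; Q' -> epsilon | y

Q has alternatives sharing prefix 'z': factor to Q → z Q' with Q' → ε | y.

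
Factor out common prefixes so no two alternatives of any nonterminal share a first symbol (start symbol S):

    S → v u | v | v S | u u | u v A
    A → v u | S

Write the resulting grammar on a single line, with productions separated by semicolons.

S → v S' | u S''; A → v u | S; S' → u | eps | S; S'' → u | v A

S has alternatives sharing prefix 'v': factor to S → v S' with S' → u | ε | S.
S has alternatives sharing prefix 'u': factor to S → u S'' with S'' → u | v A.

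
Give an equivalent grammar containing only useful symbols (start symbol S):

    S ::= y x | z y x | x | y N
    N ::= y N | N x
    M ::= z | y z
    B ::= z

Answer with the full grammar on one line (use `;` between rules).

S ::= y x | z y x | x

Generating nonterminals: {B, M, S}.
Reachable from S after that: {S}.
Removed useless symbols: {B, M, N} and every production mentioning them.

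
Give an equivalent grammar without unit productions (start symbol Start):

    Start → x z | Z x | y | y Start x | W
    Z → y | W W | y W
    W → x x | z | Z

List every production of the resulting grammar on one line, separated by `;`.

Unit pairs: Start ⇒* {W, Z}; W ⇒* {Z}.
For each unit pair (A, B), copy every non-unit production of B to A, then drop all unit productions.

Start → y | W W | y W | x z | Z x | y Start x | x x | z; Z → y | W W | y W; W → y | W W | y W | x x | z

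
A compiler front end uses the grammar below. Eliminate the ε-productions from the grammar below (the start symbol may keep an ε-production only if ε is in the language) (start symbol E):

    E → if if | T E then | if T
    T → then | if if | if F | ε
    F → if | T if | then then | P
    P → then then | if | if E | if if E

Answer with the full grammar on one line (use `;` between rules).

Nullable nonterminals: {T}.
ε ∉ L(G), so no ε-production is kept.
Add the nullable-subset variants: E → T E then gives T E then | E then. E → if T gives if T | if.

E → if if | T E then | E then | if T | if; T → then | if if | if F; F → if | T if | then then | P; P → then then | if | if E | if if E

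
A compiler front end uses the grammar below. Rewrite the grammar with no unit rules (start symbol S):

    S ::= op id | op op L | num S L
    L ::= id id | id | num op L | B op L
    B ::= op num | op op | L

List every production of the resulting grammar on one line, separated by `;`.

Unit pairs: B ⇒* {L}.
Replace each nonterminal's rules with the union of the non-unit rules of every nonterminal it unit-derives.

S ::= op id | op op L | num S L; L ::= id id | id | num op L | B op L; B ::= id id | id | num op L | B op L | op num | op op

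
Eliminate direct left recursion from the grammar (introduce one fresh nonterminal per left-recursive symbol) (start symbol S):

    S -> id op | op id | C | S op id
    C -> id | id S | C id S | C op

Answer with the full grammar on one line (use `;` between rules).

S -> id op S' | op id S' | C S'; C -> id C' | id S C'; S' -> op id S' | ε; C' -> id S C' | op C' | ε

Left recursion appears on S, C.
For S: α = {op id}, β = {id op, op id, C}. Rewrite as S → β S' and S' → α S' | ε.
For C: α = {id S, op}, β = {id, id S}. Rewrite as C → β C' and C' → α C' | ε.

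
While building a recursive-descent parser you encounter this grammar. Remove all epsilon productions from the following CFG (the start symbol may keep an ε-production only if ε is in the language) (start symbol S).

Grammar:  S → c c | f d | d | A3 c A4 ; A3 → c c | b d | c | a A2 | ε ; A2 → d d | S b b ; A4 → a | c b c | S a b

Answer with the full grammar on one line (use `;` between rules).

The nullable symbols are {A3}.
ε ∉ L(G), so no ε-production is kept.
Expand every rule over subsets of its nullable positions: S → A3 c A4 gives A3 c A4 | c A4.

S → c c | f d | d | A3 c A4 | c A4; A3 → c c | b d | c | a A2; A2 → d d | S b b; A4 → a | c b c | S a b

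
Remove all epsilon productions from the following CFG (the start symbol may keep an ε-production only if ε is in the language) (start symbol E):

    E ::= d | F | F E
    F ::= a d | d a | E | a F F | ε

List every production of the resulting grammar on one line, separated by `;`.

E ::= d | F | F E | ε; F ::= a d | d a | E | a F F | a F | a

Nullable nonterminals: {E, F}.
ε ∈ L(G) since E is nullable, so keep E → ε.
Expand every rule over subsets of its nullable positions: F → a F F gives a F F | a F | a.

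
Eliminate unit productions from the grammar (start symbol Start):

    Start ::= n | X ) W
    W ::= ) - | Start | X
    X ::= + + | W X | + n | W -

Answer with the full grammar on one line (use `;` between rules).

Start ::= n | X ) W; W ::= n | X ) W | + + | W X | + n | W - | ) -; X ::= + + | W X | + n | W -

Unit pairs: W ⇒* {Start, X}.
For every A with A ⇒* B via unit rules, add B's non-unit alternatives to A; then delete every rule of the form X → Y.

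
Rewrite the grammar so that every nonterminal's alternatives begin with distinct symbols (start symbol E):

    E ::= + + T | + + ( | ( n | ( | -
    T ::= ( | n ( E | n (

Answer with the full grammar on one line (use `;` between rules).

E ::= - | + + E' | ( E''; T ::= ( | n ( T'; E' ::= T | (; E'' ::= n | ε; T' ::= E | ε

E has alternatives sharing prefix '+ +': factor to E → + + E' with E' → T | (.
E has alternatives sharing prefix '(': factor to E → ( E'' with E'' → n | ε.
T has alternatives sharing prefix 'n (': factor to T → n ( T' with T' → E | ε.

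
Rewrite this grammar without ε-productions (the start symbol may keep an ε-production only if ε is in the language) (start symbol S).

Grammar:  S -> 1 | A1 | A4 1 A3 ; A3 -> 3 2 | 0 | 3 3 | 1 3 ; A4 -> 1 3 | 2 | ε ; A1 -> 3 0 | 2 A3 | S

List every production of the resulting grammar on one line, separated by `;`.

Nullable nonterminals: {A4}.
ε ∉ L(G), so no ε-production is kept.
Expand every rule over subsets of its nullable positions: S → A4 1 A3 gives A4 1 A3 | 1 A3.

S -> 1 | A1 | A4 1 A3 | 1 A3; A3 -> 3 2 | 0 | 3 3 | 1 3; A4 -> 1 3 | 2; A1 -> 3 0 | 2 A3 | S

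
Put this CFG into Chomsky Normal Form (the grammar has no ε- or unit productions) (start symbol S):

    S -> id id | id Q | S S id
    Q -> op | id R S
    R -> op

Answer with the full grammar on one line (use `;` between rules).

Introduce a nonterminal for each terminal appearing in a rule of length ≥ 2: X1 → id.
Binarize each right-hand side of length ≥ 3 by chaining fresh nonterminals (Y1, Y2, …): affected rules were S → S S X1; Q → X1 R S.

S -> X1 X1 | X1 Q | S Y1; Q -> op | X1 Y2; R -> op; X1 -> id; Y1 -> S X1; Y2 -> R S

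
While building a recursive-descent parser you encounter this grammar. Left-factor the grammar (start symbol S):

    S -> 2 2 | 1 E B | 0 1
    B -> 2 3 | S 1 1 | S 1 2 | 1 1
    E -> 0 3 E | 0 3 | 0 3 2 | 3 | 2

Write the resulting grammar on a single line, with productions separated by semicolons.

S -> 2 2 | 1 E B | 0 1; B -> 2 3 | 1 1 | S 1 B'; E -> 3 | 2 | 0 3 E'; B' -> 1 | 2; E' -> E | epsilon | 2

B has alternatives sharing prefix 'S 1': factor to B → S 1 B' with B' → 1 | 2.
E has alternatives sharing prefix '0 3': factor to E → 0 3 E' with E' → E | ε | 2.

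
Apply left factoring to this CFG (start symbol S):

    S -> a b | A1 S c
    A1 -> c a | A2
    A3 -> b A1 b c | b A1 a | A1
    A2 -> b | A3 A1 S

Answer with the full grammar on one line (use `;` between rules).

A3 has alternatives sharing prefix 'b A1': factor to A3 → b A1 A3' with A3' → b c | a.

S -> a b | A1 S c; A1 -> c a | A2; A3 -> A1 | b A1 A3'; A2 -> b | A3 A1 S; A3' -> b c | a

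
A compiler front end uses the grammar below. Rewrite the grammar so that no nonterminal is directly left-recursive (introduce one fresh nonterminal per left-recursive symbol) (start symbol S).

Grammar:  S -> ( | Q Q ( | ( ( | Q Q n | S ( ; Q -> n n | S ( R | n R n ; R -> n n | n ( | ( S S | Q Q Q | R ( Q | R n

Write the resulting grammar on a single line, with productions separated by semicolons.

Left recursion appears on S, R.
For S: α = {(}, β = {(, Q Q (, ( (, Q Q n}. Rewrite as S → β S' and S' → α S' | ε.
For R: α = {( Q, n}, β = {n n, n (, ( S S, Q Q Q}. Rewrite as R → β R' and R' → α R' | ε.

S -> ( S' | Q Q ( S' | ( ( S' | Q Q n S'; Q -> n n | S ( R | n R n; R -> n n R' | n ( R' | ( S S R' | Q Q Q R'; S' -> ( S' | eps; R' -> ( Q R' | n R' | eps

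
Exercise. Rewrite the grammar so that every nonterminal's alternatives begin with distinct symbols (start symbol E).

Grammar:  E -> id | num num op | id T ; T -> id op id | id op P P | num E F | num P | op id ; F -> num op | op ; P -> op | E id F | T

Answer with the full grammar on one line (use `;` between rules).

E -> num num op | id E'; T -> op id | id op T' | num T''; F -> num op | op; P -> op | E id F | T; E' -> epsilon | T; T' -> id | P P; T'' -> E F | P

E has alternatives sharing prefix 'id': factor to E → id E' with E' → ε | T.
T has alternatives sharing prefix 'id op': factor to T → id op T' with T' → id | P P.
T has alternatives sharing prefix 'num': factor to T → num T'' with T'' → E F | P.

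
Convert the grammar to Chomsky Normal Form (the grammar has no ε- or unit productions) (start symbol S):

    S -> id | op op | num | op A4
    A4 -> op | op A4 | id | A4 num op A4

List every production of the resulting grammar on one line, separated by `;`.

S -> id | X1 X1 | num | X1 A4; A4 -> op | X1 A4 | id | A4 Y1; X1 -> op; X2 -> num; Y1 -> X2 Y2; Y2 -> X1 A4

Introduce a nonterminal for each terminal appearing in a rule of length ≥ 2: X1 → op, X2 → num.
Binarize each right-hand side of length ≥ 3 by chaining fresh nonterminals (Y1, Y2, …): affected rules were A4 → A4 X2 X1 A4.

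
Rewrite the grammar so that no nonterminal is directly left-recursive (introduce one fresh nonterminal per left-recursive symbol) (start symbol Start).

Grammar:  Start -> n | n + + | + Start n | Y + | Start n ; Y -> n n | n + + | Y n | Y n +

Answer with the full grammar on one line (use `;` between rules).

Start -> n Start1 | n + + Start1 | + Start n Start1 | Y + Start1; Y -> n n Y1 | n + + Y1; Start1 -> n Start1 | ε; Y1 -> n Y1 | n + Y1 | ε

Left recursion appears on Start, Y.
For Start: α = {n}, β = {n, n + +, + Start n, Y +}. Rewrite as Start → β Start1 and Start1 → α Start1 | ε.
For Y: α = {n, n +}, β = {n n, n + +}. Rewrite as Y → β Y1 and Y1 → α Y1 | ε.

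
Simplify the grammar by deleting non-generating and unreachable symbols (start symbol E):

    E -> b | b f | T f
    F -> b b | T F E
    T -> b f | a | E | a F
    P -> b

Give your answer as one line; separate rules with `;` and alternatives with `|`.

Generating nonterminals: {E, F, P, T}.
Reachable from E after that: {E, F, T}.
Removed useless symbols: {P} and every production mentioning them.

E -> b | b f | T f; F -> b b | T F E; T -> b f | a | E | a F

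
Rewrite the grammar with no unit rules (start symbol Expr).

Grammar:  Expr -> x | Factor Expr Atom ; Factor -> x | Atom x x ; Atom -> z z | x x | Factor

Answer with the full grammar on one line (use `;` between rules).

Expr -> x | Factor Expr Atom; Factor -> x | Atom x x; Atom -> z z | x x | x | Atom x x

Unit pairs: Atom ⇒* {Factor}.
For every A with A ⇒* B via unit rules, add B's non-unit alternatives to A; then delete every rule of the form X → Y.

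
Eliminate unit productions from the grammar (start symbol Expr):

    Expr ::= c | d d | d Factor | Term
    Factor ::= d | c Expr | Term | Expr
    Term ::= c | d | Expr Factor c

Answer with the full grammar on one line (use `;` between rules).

Expr ::= c | d | Expr Factor c | d d | d Factor; Factor ::= c | d | Expr Factor c | c Expr | d d | d Factor; Term ::= c | d | Expr Factor c

Unit pairs: Expr ⇒* {Term}; Factor ⇒* {Expr, Term}.
For every A with A ⇒* B via unit rules, add B's non-unit alternatives to A; then delete every rule of the form X → Y.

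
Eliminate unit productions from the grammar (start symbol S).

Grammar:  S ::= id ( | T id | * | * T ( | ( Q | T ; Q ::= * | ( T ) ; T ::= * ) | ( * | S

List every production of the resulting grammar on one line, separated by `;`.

Unit pairs: S ⇒* {T}; T ⇒* {S}.
For each unit pair (A, B), copy every non-unit production of B to A, then drop all unit productions.

S ::= id ( | T id | * | * T ( | ( Q | * ) | ( *; Q ::= * | ( T ); T ::= id ( | T id | * | * T ( | ( Q | * ) | ( *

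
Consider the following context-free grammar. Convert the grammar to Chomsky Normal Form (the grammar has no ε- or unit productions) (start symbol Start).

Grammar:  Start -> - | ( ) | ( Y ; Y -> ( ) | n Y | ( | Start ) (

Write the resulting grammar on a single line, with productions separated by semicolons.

Introduce a nonterminal for each terminal appearing in a rule of length ≥ 2: X1 → (, X2 → ), X3 → n.
Binarize each right-hand side of length ≥ 3 by chaining fresh nonterminals (Y1, Y2, …): affected rules were Y → Start X2 X1.

Start -> - | X1 X2 | X1 Y; Y -> X1 X2 | X3 Y | ( | Start Y1; X1 -> (; X2 -> ); X3 -> n; Y1 -> X2 X1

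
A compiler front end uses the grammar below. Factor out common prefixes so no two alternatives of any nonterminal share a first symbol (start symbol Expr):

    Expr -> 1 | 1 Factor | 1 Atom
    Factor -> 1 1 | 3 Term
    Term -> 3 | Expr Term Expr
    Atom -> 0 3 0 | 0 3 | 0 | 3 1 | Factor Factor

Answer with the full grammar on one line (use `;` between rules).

Expr has alternatives sharing prefix '1': factor to Expr → 1 Expr1 with Expr1 → ε | Factor | Atom.
Atom has alternatives sharing prefix '0': factor to Atom → 0 Atom1 with Atom1 → 3 0 | 3 | ε.
Atom1 has alternatives sharing prefix '3': factor to Atom1 → 3 Atom11 with Atom11 → 0 | ε.

Expr -> 1 Expr1; Factor -> 1 1 | 3 Term; Term -> 3 | Expr Term Expr; Atom -> 3 1 | Factor Factor | 0 Atom1; Expr1 -> eps | Factor | Atom; Atom1 -> eps | 3 Atom11; Atom11 -> 0 | eps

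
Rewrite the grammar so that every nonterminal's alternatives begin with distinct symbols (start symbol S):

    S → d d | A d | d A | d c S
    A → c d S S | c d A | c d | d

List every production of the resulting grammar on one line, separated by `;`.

S has alternatives sharing prefix 'd': factor to S → d S' with S' → d | A | c S.
A has alternatives sharing prefix 'c d': factor to A → c d A' with A' → S S | A | ε.

S → A d | d S'; A → d | c d A'; S' → d | A | c S; A' → S S | A | ε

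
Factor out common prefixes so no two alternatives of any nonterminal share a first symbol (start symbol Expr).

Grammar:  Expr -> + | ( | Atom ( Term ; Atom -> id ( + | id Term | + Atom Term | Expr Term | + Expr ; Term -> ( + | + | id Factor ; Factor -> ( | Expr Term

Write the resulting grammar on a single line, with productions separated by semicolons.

Expr -> + | ( | Atom ( Term; Atom -> Expr Term | id Atom1 | + Atom2; Term -> ( + | + | id Factor; Factor -> ( | Expr Term; Atom1 -> ( + | Term; Atom2 -> Atom Term | Expr

Atom has alternatives sharing prefix 'id': factor to Atom → id Atom1 with Atom1 → ( + | Term.
Atom has alternatives sharing prefix '+': factor to Atom → + Atom2 with Atom2 → Atom Term | Expr.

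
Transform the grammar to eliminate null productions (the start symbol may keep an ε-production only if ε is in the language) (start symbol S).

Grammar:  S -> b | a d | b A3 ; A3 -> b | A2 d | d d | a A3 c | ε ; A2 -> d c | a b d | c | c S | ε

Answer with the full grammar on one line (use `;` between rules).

The nullable symbols are {A2, A3}.
ε ∉ L(G), so no ε-production is kept.
Expand every rule over subsets of its nullable positions: A3 → A2 d gives A2 d | d. A3 → a A3 c gives a A3 c | a c.

S -> b | a d | b A3; A3 -> b | A2 d | d | d d | a A3 c | a c; A2 -> d c | a b d | c | c S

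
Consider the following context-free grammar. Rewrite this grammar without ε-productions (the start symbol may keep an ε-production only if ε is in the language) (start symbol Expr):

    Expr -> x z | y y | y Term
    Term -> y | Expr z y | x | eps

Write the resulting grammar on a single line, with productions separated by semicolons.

Nullable nonterminals: {Term}.
ε ∉ L(G), so no ε-production is kept.
Add the nullable-subset variants: Expr → y Term gives y Term | y.

Expr -> x z | y y | y Term | y; Term -> y | Expr z y | x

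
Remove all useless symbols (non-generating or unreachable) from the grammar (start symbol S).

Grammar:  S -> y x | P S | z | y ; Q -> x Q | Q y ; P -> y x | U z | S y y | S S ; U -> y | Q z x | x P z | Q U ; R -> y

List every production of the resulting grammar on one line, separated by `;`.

Generating nonterminals: {P, R, S, U}.
Reachable from S after that: {P, S, U}.
Removed useless symbols: {Q, R} and every production mentioning them.

S -> y x | P S | z | y; P -> y x | U z | S y y | S S; U -> y | x P z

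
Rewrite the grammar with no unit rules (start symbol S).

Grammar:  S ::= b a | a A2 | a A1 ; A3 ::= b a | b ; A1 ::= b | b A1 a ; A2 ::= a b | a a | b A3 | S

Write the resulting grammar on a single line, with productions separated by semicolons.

Unit pairs: A2 ⇒* {S}.
For each unit pair (A, B), copy every non-unit production of B to A, then drop all unit productions.

S ::= b a | a A2 | a A1; A3 ::= b a | b; A1 ::= b | b A1 a; A2 ::= a b | a a | b A3 | b a | a A2 | a A1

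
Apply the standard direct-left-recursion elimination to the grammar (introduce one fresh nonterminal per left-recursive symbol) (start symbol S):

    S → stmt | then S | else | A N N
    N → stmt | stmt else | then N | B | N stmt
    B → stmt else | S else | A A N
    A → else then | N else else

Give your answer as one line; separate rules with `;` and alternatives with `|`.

Left recursion appears on N.
For N: α = {stmt}, β = {stmt, stmt else, then N, B}. Rewrite as N → β N' and N' → α N' | ε.

S → stmt | then S | else | A N N; N → stmt N' | stmt else N' | then N N' | B N'; B → stmt else | S else | A A N; A → else then | N else else; N' → stmt N' | ε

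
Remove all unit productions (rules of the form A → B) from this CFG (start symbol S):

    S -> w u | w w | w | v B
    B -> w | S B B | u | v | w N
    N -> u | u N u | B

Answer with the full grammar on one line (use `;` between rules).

Unit pairs: N ⇒* {B}.
Replace each nonterminal's rules with the union of the non-unit rules of every nonterminal it unit-derives.

S -> w u | w w | w | v B; B -> w | S B B | u | v | w N; N -> w | S B B | u | v | w N | u N u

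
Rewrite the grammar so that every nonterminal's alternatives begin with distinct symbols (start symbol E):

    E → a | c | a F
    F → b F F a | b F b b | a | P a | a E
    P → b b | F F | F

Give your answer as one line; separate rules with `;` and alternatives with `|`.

E has alternatives sharing prefix 'a': factor to E → a E' with E' → ε | F.
F has alternatives sharing prefix 'b F': factor to F → b F F' with F' → F a | b b.
F has alternatives sharing prefix 'a': factor to F → a F'' with F'' → ε | E.
P has alternatives sharing prefix 'F': factor to P → F P' with P' → F | ε.

E → c | a E'; F → P a | b F F' | a F''; P → b b | F P'; E' → ε | F; F' → F a | b b; F'' → ε | E; P' → F | ε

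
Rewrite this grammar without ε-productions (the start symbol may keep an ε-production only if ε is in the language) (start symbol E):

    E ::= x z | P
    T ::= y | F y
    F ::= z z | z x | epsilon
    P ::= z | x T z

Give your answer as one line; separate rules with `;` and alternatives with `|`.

The nullable symbols are {F}.
ε ∉ L(G), so no ε-production is kept.

E ::= x z | P; T ::= y | F y; F ::= z z | z x; P ::= z | x T z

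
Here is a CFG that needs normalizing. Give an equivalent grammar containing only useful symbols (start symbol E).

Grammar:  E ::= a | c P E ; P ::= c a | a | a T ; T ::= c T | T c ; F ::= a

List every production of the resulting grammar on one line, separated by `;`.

Generating nonterminals: {E, F, P}.
Reachable from E after that: {E, P}.
Removed useless symbols: {F, T} and every production mentioning them.

E ::= a | c P E; P ::= c a | a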